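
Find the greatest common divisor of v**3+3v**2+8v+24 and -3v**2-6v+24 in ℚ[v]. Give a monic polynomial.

By polynomial division,
  v**3+3v**2+8v+24 = (-(1/3)v-1/3)(-3v**2-6v+24) + (14v+32)
  -3v**2-6v+24 = (-(3/14)v+3/49)(14v+32) + (1080/49)
  14v+32 = ((343/540)v+196/135)(1080/49) + (0)
The last nonzero remainder is the constant 1080/49, so the polynomials are coprime and gcd = 1.

1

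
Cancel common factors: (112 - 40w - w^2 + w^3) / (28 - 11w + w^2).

(-28 + 3w + w^2)/(-7 + w)

Euclidean algorithm in ℚ[w]:
  w^3 - w^2 - 40w + 112 = (w + 10)(w^2 - 11w + 28) + (42w - 168)
  w^2 - 11w + 28 = ((1/42)w - 1/6)(42w - 168) + (0)
Last nonzero remainder: 42w - 168. Dividing through by 42 gives the monic gcd w - 4.
Cancel w - 4 from numerator and denominator to get the reduced form.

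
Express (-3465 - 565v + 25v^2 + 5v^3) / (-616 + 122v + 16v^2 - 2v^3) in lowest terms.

Euclidean algorithm in ℚ[v]:
  5v^3 + 25v^2 - 565v - 3465 = (-5/2)(-2v^3 + 16v^2 + 122v - 616) + (65v^2 - 260v - 5005)
  -2v^3 + 16v^2 + 122v - 616 = (-(2/65)v + 8/65)(65v^2 - 260v - 5005) + (0)
Last nonzero remainder: 65v^2 - 260v - 5005. Dividing through by 65 gives the monic gcd v^2 - 4v - 77.
Cancel v^2 - 4v - 77 from numerator and denominator to get the reduced form.

(-45 - 5v)/(-8 + 2v)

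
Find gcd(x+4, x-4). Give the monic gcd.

Repeated division with remainder:
  x+4 = (x-4) + (8)
  x-4 = ((1/8)x-1/2)(8) + (0)
The last nonzero remainder is the constant 8, so the polynomials are coprime and gcd = 1.

1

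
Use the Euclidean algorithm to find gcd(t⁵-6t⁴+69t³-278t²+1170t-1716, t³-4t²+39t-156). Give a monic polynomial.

t²+39

By polynomial division,
  t⁵-6t⁴+69t³-278t²+1170t-1716 = (t²-2t+22)(t³-4t²+39t-156) + (44t²+1716)
  t³-4t²+39t-156 = ((1/44)t-1/11)(44t²+1716) + (0)
Last nonzero remainder: 44t²+1716. Dividing through by 44 gives the monic gcd t²+39.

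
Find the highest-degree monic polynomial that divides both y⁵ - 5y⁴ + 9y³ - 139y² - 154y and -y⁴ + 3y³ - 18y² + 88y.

Apply the Euclidean algorithm:
  y⁵ - 5y⁴ + 9y³ - 139y² - 154y = (-y + 2)(-y⁴ + 3y³ - 18y² + 88y) + (-15y³ - 15y² - 330y)
  -y⁴ + 3y³ - 18y² + 88y = ((1/15)y - 4/15)(-15y³ - 15y² - 330y) + (0)
Last nonzero remainder: -15y³ - 15y² - 330y. Dividing through by -15 gives the monic gcd y³ + y² + 22y.

y³ + y² + 22y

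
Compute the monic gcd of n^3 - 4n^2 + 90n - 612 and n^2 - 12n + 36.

Euclidean algorithm in ℚ[n]:
  n^3 - 4n^2 + 90n - 612 = (n + 8)(n^2 - 12n + 36) + (150n - 900)
  n^2 - 12n + 36 = ((1/150)n - 1/25)(150n - 900) + (0)
Last nonzero remainder: 150n - 900. Dividing through by 150 gives the monic gcd n - 6.

n - 6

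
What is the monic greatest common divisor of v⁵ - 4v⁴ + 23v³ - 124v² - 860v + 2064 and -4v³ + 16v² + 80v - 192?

v³ - 4v² - 20v + 48

By polynomial division,
  v⁵ - 4v⁴ + 23v³ - 124v² - 860v + 2064 = (-(1/4)v² - 43/4)(-4v³ + 16v² + 80v - 192) + (0)
Last nonzero remainder: -4v³ + 16v² + 80v - 192. Dividing through by -4 gives the monic gcd v³ - 4v² - 20v + 48.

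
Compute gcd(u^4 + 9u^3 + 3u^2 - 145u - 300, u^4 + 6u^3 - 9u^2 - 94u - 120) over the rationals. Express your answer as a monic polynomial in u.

u^3 + 4u^2 - 17u - 60

Repeated division with remainder:
  u^4 + 9u^3 + 3u^2 - 145u - 300 = (u^4 + 6u^3 - 9u^2 - 94u - 120) + (3u^3 + 12u^2 - 51u - 180)
  u^4 + 6u^3 - 9u^2 - 94u - 120 = ((1/3)u + 2/3)(3u^3 + 12u^2 - 51u - 180) + (0)
Last nonzero remainder: 3u^3 + 12u^2 - 51u - 180. Dividing through by 3 gives the monic gcd u^3 + 4u^2 - 17u - 60.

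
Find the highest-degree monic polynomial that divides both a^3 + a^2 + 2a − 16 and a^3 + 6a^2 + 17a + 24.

Euclidean algorithm in ℚ[a]:
  a^3 + a^2 + 2a − 16 = (a^3 + 6a^2 + 17a + 24) + (−5a^2 − 15a − 40)
  a^3 + 6a^2 + 17a + 24 = (−(1/5)a − 3/5)(−5a^2 − 15a − 40) + (0)
Last nonzero remainder: −5a^2 − 15a − 40. Dividing through by −5 gives the monic gcd a^2 + 3a + 8.

a^2 + 3a + 8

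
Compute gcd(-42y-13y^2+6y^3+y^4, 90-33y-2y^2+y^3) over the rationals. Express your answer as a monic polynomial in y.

Apply the Euclidean algorithm:
  y^4+6y^3-13y^2-42y = (y+8)(y^3-2y^2-33y+90) + (36y^2+132y-720)
  y^3-2y^2-33y+90 = ((1/36)y-17/108)(36y^2+132y-720) + ((70/9)y-70/3)
  36y^2+132y-720 = ((162/35)y+216/7)((70/9)y-70/3) + (0)
Last nonzero remainder: (70/9)y-70/3. Dividing through by 70/9 gives the monic gcd y-3.

-3+y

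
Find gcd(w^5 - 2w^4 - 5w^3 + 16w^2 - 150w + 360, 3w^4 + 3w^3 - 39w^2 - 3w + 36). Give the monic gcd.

w^2 + w - 12

Euclidean algorithm in ℚ[w]:
  w^5 - 2w^4 - 5w^3 + 16w^2 - 150w + 360 = ((1/3)w - 1)(3w^4 + 3w^3 - 39w^2 - 3w + 36) + (11w^3 - 22w^2 - 165w + 396)
  3w^4 + 3w^3 - 39w^2 - 3w + 36 = ((3/11)w + 9/11)(11w^3 - 22w^2 - 165w + 396) + (24w^2 + 24w - 288)
  11w^3 - 22w^2 - 165w + 396 = ((11/24)w - 11/8)(24w^2 + 24w - 288) + (0)
Last nonzero remainder: 24w^2 + 24w - 288. Dividing through by 24 gives the monic gcd w^2 + w - 12.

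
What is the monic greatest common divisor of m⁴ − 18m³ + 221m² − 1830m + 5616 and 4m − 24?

Repeated division with remainder:
  m⁴ − 18m³ + 221m² − 1830m + 5616 = ((1/4)m³ − 3m² + (149/4)m − 234)(4m − 24) + (0)
Last nonzero remainder: 4m − 24. Dividing through by 4 gives the monic gcd m − 6.

m − 6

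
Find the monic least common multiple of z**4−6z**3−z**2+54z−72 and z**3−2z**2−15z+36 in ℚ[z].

z**6−5z**5−19z**4+125z**3−6z**2−720z+864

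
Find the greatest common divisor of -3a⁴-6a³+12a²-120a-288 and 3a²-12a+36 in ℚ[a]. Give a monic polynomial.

Repeated division with remainder:
  -3a⁴-6a³+12a²-120a-288 = (-a²-6a-8)(3a²-12a+36) + (0)
Last nonzero remainder: 3a²-12a+36. Dividing through by 3 gives the monic gcd a²-4a+12.

a²-4a+12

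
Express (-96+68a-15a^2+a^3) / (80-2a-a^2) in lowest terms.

Apply the Euclidean algorithm:
  a^3-15a^2+68a-96 = (-a+17)(-a^2-2a+80) + (182a-1456)
  -a^2-2a+80 = (-(1/182)a-5/91)(182a-1456) + (0)
Last nonzero remainder: 182a-1456. Dividing through by 182 gives the monic gcd a-8.
Cancel a-8 from numerator and denominator to get the reduced form.

(-12+7a-a^2)/(10+a)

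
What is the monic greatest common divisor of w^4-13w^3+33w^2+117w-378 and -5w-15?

Euclidean algorithm in ℚ[w]:
  w^4-13w^3+33w^2+117w-378 = (-(1/5)w^3+(16/5)w^2-(81/5)w+126/5)(-5w-15) + (0)
Last nonzero remainder: -5w-15. Dividing through by -5 gives the monic gcd w+3.

w+3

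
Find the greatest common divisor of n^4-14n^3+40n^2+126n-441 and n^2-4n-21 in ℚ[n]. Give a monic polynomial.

Euclidean algorithm in ℚ[n]:
  n^4-14n^3+40n^2+126n-441 = (n^2-10n+21)(n^2-4n-21) + (0)
The last nonzero remainder n^2-4n-21 is already monic.

n^2-4n-21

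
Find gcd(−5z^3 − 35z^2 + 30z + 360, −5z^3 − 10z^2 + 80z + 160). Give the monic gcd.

By polynomial division,
  −5z^3 − 35z^2 + 30z + 360 = (−5z^3 − 10z^2 + 80z + 160) + (−25z^2 − 50z + 200)
  −5z^3 − 10z^2 + 80z + 160 = ((1/5)z)(−25z^2 − 50z + 200) + (40z + 160)
  −25z^2 − 50z + 200 = (−(5/8)z + 5/4)(40z + 160) + (0)
Last nonzero remainder: 40z + 160. Dividing through by 40 gives the monic gcd z + 4.

z + 4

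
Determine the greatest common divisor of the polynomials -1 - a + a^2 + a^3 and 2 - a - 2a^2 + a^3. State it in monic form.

-1 + a^2

By polynomial division,
  a^3 + a^2 - a - 1 = (a^3 - 2a^2 - a + 2) + (3a^2 - 3)
  a^3 - 2a^2 - a + 2 = ((1/3)a - 2/3)(3a^2 - 3) + (0)
Last nonzero remainder: 3a^2 - 3. Dividing through by 3 gives the monic gcd a^2 - 1.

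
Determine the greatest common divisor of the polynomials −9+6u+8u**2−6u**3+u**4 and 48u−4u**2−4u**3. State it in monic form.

−3+u

By polynomial division,
  u**4−6u**3+8u**2+6u−9 = (−(1/4)u+7/4)(−4u**3−4u**2+48u) + (27u**2−78u−9)
  −4u**3−4u**2+48u = (−(4/27)u−140/243)(27u**2−78u−9) + ((140/81)u−140/27)
  27u**2−78u−9 = ((2187/140)u+243/140)((140/81)u−140/27) + (0)
Last nonzero remainder: (140/81)u−140/27. Dividing through by 140/81 gives the monic gcd u−3.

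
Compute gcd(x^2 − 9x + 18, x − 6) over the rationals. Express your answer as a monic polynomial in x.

x − 6

Repeated division with remainder:
  x^2 − 9x + 18 = (x − 3)(x − 6) + (0)
The last nonzero remainder x − 6 is already monic.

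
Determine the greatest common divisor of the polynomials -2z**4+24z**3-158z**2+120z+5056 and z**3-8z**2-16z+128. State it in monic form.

z**2-4z-32

Repeated division with remainder:
  -2z**4+24z**3-158z**2+120z+5056 = (-2z+8)(z**3-8z**2-16z+128) + (-126z**2+504z+4032)
  z**3-8z**2-16z+128 = (-(1/126)z+2/63)(-126z**2+504z+4032) + (0)
Last nonzero remainder: -126z**2+504z+4032. Dividing through by -126 gives the monic gcd z**2-4z-32.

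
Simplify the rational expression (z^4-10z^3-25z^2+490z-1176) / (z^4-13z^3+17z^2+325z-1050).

(z^2+3z-28)/(z^2-25)

Apply the Euclidean algorithm:
  z^4-10z^3-25z^2+490z-1176 = (z^4-13z^3+17z^2+325z-1050) + (3z^3-42z^2+165z-126)
  z^4-13z^3+17z^2+325z-1050 = ((1/3)z+1/3)(3z^3-42z^2+165z-126) + (-24z^2+312z-1008)
  3z^3-42z^2+165z-126 = (-(1/8)z+1/8)(-24z^2+312z-1008) + (0)
Last nonzero remainder: -24z^2+312z-1008. Dividing through by -24 gives the monic gcd z^2-13z+42.
Cancel z^2-13z+42 from numerator and denominator to get the reduced form.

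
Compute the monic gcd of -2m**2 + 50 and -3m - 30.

1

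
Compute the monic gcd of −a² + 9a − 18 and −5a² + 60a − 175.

Euclidean algorithm in ℚ[a]:
  −a² + 9a − 18 = (1/5)(−5a² + 60a − 175) + (−3a + 17)
  −5a² + 60a − 175 = ((5/3)a − 95/9)(−3a + 17) + (40/9)
  −3a + 17 = (−(27/40)a + 153/40)(40/9) + (0)
The last nonzero remainder is the constant 40/9, so the polynomials are coprime and gcd = 1.

1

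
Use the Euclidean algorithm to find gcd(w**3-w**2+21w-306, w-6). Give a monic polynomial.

w-6

Repeated division with remainder:
  w**3-w**2+21w-306 = (w**2+5w+51)(w-6) + (0)
The last nonzero remainder w-6 is already monic.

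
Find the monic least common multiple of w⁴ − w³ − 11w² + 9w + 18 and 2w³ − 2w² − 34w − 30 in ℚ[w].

Apply the Euclidean algorithm:
  w⁴ − w³ − 11w² + 9w + 18 = ((1/2)w)(2w³ − 2w² − 34w − 30) + (6w² + 24w + 18)
  2w³ − 2w² − 34w − 30 = ((1/3)w − 5/3)(6w² + 24w + 18) + (0)
Last nonzero remainder: 6w² + 24w + 18. Dividing through by 6 gives the monic gcd w² + 4w + 3.
Then lcm(f, g) = f·g / gcd(f, g); expanding and making the result monic gives the answer.

w⁵ − 6w⁴ − 6w³ + 64w² − 27w − 90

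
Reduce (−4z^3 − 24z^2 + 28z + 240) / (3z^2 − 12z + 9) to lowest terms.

By polynomial division,
  −4z^3 − 24z^2 + 28z + 240 = (−(4/3)z − 40/3)(3z^2 − 12z + 9) + (−120z + 360)
  3z^2 − 12z + 9 = (−(1/40)z + 1/40)(−120z + 360) + (0)
Last nonzero remainder: −120z + 360. Dividing through by −120 gives the monic gcd z − 3.
Cancel z − 3 from numerator and denominator to get the reduced form.

(−4z^2 − 36z − 80)/(3z − 3)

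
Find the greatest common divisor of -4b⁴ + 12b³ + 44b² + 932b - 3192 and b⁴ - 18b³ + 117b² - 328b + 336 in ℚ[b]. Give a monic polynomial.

b² - 10b + 21

Apply the Euclidean algorithm:
  -4b⁴ + 12b³ + 44b² + 932b - 3192 = (-4)(b⁴ - 18b³ + 117b² - 328b + 336) + (-60b³ + 512b² - 380b - 1848)
  b⁴ - 18b³ + 117b² - 328b + 336 = (-(1/60)b + 71/450)(-60b³ + 512b² - 380b - 1848) + ((6724/225)b² - (13448/45)b + 47068/75)
  -60b³ + 512b² - 380b - 1848 = (-(3375/1681)b - 4950/1681)((6724/225)b² - (13448/45)b + 47068/75) + (0)
Last nonzero remainder: (6724/225)b² - (13448/45)b + 47068/75. Dividing through by 6724/225 gives the monic gcd b² - 10b + 21.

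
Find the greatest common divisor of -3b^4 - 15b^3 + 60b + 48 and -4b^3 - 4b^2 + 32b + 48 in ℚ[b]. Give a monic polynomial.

b + 2

By polynomial division,
  -3b^4 - 15b^3 + 60b + 48 = ((3/4)b + 3)(-4b^3 - 4b^2 + 32b + 48) + (-12b^2 - 72b - 96)
  -4b^3 - 4b^2 + 32b + 48 = ((1/3)b - 5/3)(-12b^2 - 72b - 96) + (-56b - 112)
  -12b^2 - 72b - 96 = ((3/14)b + 6/7)(-56b - 112) + (0)
Last nonzero remainder: -56b - 112. Dividing through by -56 gives the monic gcd b + 2.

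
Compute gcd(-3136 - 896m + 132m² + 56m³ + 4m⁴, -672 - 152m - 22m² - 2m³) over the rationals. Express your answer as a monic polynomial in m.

7 + m

Euclidean algorithm in ℚ[m]:
  4m⁴ + 56m³ + 132m² - 896m - 3136 = (-2m - 6)(-2m³ - 22m² - 152m - 672) + (-304m² - 3152m - 7168)
  -2m³ - 22m² - 152m - 672 = ((1/152)m + 3/722)(-304m² - 3152m - 7168) + (-(33120/361)m - 231840/361)
  -304m² - 3152m - 7168 = ((6859/2070)m + 11552/1035)(-(33120/361)m - 231840/361) + (0)
Last nonzero remainder: -(33120/361)m - 231840/361. Dividing through by -33120/361 gives the monic gcd m + 7.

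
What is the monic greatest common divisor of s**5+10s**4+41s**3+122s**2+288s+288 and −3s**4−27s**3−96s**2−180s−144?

s**2+6s+8

Repeated division with remainder:
  s**5+10s**4+41s**3+122s**2+288s+288 = (−(1/3)s−1/3)(−3s**4−27s**3−96s**2−180s−144) + (30s**2+180s+240)
  −3s**4−27s**3−96s**2−180s−144 = (−(1/10)s**2−(3/10)s−3/5)(30s**2+180s+240) + (0)
Last nonzero remainder: 30s**2+180s+240. Dividing through by 30 gives the monic gcd s**2+6s+8.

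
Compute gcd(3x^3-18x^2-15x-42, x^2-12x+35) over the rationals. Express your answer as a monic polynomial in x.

Euclidean algorithm in ℚ[x]:
  3x^3-18x^2-15x-42 = (3x+18)(x^2-12x+35) + (96x-672)
  x^2-12x+35 = ((1/96)x-5/96)(96x-672) + (0)
Last nonzero remainder: 96x-672. Dividing through by 96 gives the monic gcd x-7.

x-7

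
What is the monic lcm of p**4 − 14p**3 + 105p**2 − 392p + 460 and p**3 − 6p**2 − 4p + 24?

p**6 − 18p**5 + 149p**4 − 644p**3 + 768p**2 + 2864p − 5520

By polynomial division,
  p**4 − 14p**3 + 105p**2 − 392p + 460 = (p − 8)(p**3 − 6p**2 − 4p + 24) + (61p**2 − 448p + 652)
  p**3 − 6p**2 − 4p + 24 = ((1/61)p + 82/3721)(61p**2 − 448p + 652) + (−(17920/3721)p + 35840/3721)
  61p**2 − 448p + 652 = (−(226981/17920)p + 606523/8960)(−(17920/3721)p + 35840/3721) + (0)
Last nonzero remainder: −(17920/3721)p + 35840/3721. Dividing through by −17920/3721 gives the monic gcd p − 2.
Then lcm(f, g) = f·g / gcd(f, g); expanding and making the result monic gives the answer.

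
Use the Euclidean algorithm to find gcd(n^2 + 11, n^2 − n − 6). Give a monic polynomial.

Euclidean algorithm in ℚ[n]:
  n^2 + 11 = (n^2 − n − 6) + (n + 17)
  n^2 − n − 6 = (n − 18)(n + 17) + (300)
  n + 17 = ((1/300)n + 17/300)(300) + (0)
The last nonzero remainder is the constant 300, so the polynomials are coprime and gcd = 1.

1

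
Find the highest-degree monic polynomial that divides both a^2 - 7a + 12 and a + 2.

1

Repeated division with remainder:
  a^2 - 7a + 12 = (a - 9)(a + 2) + (30)
  a + 2 = ((1/30)a + 1/15)(30) + (0)
The last nonzero remainder is the constant 30, so the polynomials are coprime and gcd = 1.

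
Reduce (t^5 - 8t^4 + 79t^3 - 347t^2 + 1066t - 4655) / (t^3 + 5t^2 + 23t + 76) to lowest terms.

By polynomial division,
  t^5 - 8t^4 + 79t^3 - 347t^2 + 1066t - 4655 = (t^2 - 13t + 121)(t^3 + 5t^2 + 23t + 76) + (-729t^2 - 729t - 13851)
  t^3 + 5t^2 + 23t + 76 = (-(1/729)t - 4/729)(-729t^2 - 729t - 13851) + (0)
Last nonzero remainder: -729t^2 - 729t - 13851. Dividing through by -729 gives the monic gcd t^2 + t + 19.
Cancel t^2 + t + 19 from numerator and denominator to get the reduced form.

(t^3 - 9t^2 + 69t - 245)/(t + 4)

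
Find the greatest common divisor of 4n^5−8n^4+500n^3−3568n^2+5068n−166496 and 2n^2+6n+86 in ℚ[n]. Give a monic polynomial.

Repeated division with remainder:
  4n^5−8n^4+500n^3−3568n^2+5068n−166496 = (2n^3−10n^2+194n−1936)(2n^2+6n+86) + (0)
Last nonzero remainder: 2n^2+6n+86. Dividing through by 2 gives the monic gcd n^2+3n+43.

n^2+3n+43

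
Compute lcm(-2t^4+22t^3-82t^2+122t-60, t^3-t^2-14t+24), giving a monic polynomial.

t^5-7t^4-3t^3+103t^2-214t+120

Euclidean algorithm in ℚ[t]:
  -2t^4+22t^3-82t^2+122t-60 = (-2t+20)(t^3-t^2-14t+24) + (-90t^2+450t-540)
  t^3-t^2-14t+24 = (-(1/90)t-2/45)(-90t^2+450t-540) + (0)
Last nonzero remainder: -90t^2+450t-540. Dividing through by -90 gives the monic gcd t^2-5t+6.
Then lcm(f, g) = f·g / gcd(f, g); expanding and making the result monic gives the answer.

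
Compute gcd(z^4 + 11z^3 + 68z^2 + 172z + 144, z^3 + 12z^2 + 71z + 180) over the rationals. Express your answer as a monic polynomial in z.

z^2 + 7z + 36

Euclidean algorithm in ℚ[z]:
  z^4 + 11z^3 + 68z^2 + 172z + 144 = (z - 1)(z^3 + 12z^2 + 71z + 180) + (9z^2 + 63z + 324)
  z^3 + 12z^2 + 71z + 180 = ((1/9)z + 5/9)(9z^2 + 63z + 324) + (0)
Last nonzero remainder: 9z^2 + 63z + 324. Dividing through by 9 gives the monic gcd z^2 + 7z + 36.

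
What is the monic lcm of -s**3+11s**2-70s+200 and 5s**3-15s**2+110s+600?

s**4-8s**3+37s**2+10s-600

By polynomial division,
  -s**3+11s**2-70s+200 = (-1/5)(5s**3-15s**2+110s+600) + (8s**2-48s+320)
  5s**3-15s**2+110s+600 = ((5/8)s+15/8)(8s**2-48s+320) + (0)
Last nonzero remainder: 8s**2-48s+320. Dividing through by 8 gives the monic gcd s**2-6s+40.
Then lcm(f, g) = f·g / gcd(f, g); expanding and making the result monic gives the answer.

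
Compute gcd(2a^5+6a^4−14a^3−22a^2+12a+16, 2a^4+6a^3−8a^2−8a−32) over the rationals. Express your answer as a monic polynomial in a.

Euclidean algorithm in ℚ[a]:
  2a^5+6a^4−14a^3−22a^2+12a+16 = (a)(2a^4+6a^3−8a^2−8a−32) + (−6a^3−14a^2+44a+16)
  2a^4+6a^3−8a^2−8a−32 = (−(1/3)a−2/9)(−6a^3−14a^2+44a+16) + ((32/9)a^2+(64/9)a−256/9)
  −6a^3−14a^2+44a+16 = (−(27/16)a−9/16)((32/9)a^2+(64/9)a−256/9) + (0)
Last nonzero remainder: (32/9)a^2+(64/9)a−256/9. Dividing through by 32/9 gives the monic gcd a^2+2a−8.

a^2+2a−8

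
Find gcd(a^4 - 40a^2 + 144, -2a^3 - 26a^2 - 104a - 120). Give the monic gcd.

a^2 + 8a + 12

Apply the Euclidean algorithm:
  a^4 - 40a^2 + 144 = (-(1/2)a + 13/2)(-2a^3 - 26a^2 - 104a - 120) + (77a^2 + 616a + 924)
  -2a^3 - 26a^2 - 104a - 120 = (-(2/77)a - 10/77)(77a^2 + 616a + 924) + (0)
Last nonzero remainder: 77a^2 + 616a + 924. Dividing through by 77 gives the monic gcd a^2 + 8a + 12.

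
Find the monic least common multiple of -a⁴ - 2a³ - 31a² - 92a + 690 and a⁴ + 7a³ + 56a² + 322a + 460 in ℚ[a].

a⁵ + 4a⁴ + 35a³ + 154a² - 506a - 1380

Euclidean algorithm in ℚ[a]:
  -a⁴ - 2a³ - 31a² - 92a + 690 = (-1)(a⁴ + 7a³ + 56a² + 322a + 460) + (5a³ + 25a² + 230a + 1150)
  a⁴ + 7a³ + 56a² + 322a + 460 = ((1/5)a + 2/5)(5a³ + 25a² + 230a + 1150) + (0)
Last nonzero remainder: 5a³ + 25a² + 230a + 1150. Dividing through by 5 gives the monic gcd a³ + 5a² + 46a + 230.
Then lcm(f, g) = f·g / gcd(f, g); expanding and making the result monic gives the answer.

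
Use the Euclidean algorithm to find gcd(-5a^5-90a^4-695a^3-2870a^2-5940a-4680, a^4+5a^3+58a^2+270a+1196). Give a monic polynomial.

Repeated division with remainder:
  -5a^5-90a^4-695a^3-2870a^2-5940a-4680 = (-5a-65)(a^4+5a^3+58a^2+270a+1196) + (-80a^3+2250a^2+17590a+73060)
  a^4+5a^3+58a^2+270a+1196 = (-(1/80)a-53/128)(-80a^3+2250a^2+17590a+73060) + ((77409/64)a^2+(541863/64)a+1006317/32)
  -80a^3+2250a^2+17590a+73060 = (-(5120/77409)a+179840/77409)((77409/64)a^2+(541863/64)a+1006317/32) + (0)
Last nonzero remainder: (77409/64)a^2+(541863/64)a+1006317/32. Dividing through by 77409/64 gives the monic gcd a^2+7a+26.

a^2+7a+26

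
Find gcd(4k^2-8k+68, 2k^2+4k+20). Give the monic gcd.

Repeated division with remainder:
  4k^2-8k+68 = (2)(2k^2+4k+20) + (-16k+28)
  2k^2+4k+20 = (-(1/8)k-15/32)(-16k+28) + (265/8)
  -16k+28 = (-(128/265)k+224/265)(265/8) + (0)
The last nonzero remainder is the constant 265/8, so the polynomials are coprime and gcd = 1.

1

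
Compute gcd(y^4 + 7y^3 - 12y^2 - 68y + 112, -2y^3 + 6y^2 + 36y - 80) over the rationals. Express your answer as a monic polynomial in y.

By polynomial division,
  y^4 + 7y^3 - 12y^2 - 68y + 112 = (-(1/2)y - 5)(-2y^3 + 6y^2 + 36y - 80) + (36y^2 + 72y - 288)
  -2y^3 + 6y^2 + 36y - 80 = (-(1/18)y + 5/18)(36y^2 + 72y - 288) + (0)
Last nonzero remainder: 36y^2 + 72y - 288. Dividing through by 36 gives the monic gcd y^2 + 2y - 8.

y^2 + 2y - 8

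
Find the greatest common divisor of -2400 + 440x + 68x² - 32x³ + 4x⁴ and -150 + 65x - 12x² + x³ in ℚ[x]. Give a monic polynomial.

-150 + 65x - 12x² + x³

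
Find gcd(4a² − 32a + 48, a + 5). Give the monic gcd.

Repeated division with remainder:
  4a² − 32a + 48 = (4a − 52)(a + 5) + (308)
  a + 5 = ((1/308)a + 5/308)(308) + (0)
The last nonzero remainder is the constant 308, so the polynomials are coprime and gcd = 1.

1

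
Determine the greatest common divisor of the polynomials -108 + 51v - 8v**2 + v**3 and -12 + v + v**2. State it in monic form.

-3 + v

Repeated division with remainder:
  v**3 - 8v**2 + 51v - 108 = (v - 9)(v**2 + v - 12) + (72v - 216)
  v**2 + v - 12 = ((1/72)v + 1/18)(72v - 216) + (0)
Last nonzero remainder: 72v - 216. Dividing through by 72 gives the monic gcd v - 3.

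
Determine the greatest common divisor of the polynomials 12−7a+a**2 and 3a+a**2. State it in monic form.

1

By polynomial division,
  a**2−7a+12 = (a**2+3a) + (−10a+12)
  a**2+3a = (−(1/10)a−21/50)(−10a+12) + (126/25)
  −10a+12 = (−(125/63)a+50/21)(126/25) + (0)
The last nonzero remainder is the constant 126/25, so the polynomials are coprime and gcd = 1.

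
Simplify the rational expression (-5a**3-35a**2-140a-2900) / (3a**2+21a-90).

Euclidean algorithm in ℚ[a]:
  -5a**3-35a**2-140a-2900 = (-(5/3)a)(3a**2+21a-90) + (-290a-2900)
  3a**2+21a-90 = (-(3/290)a+9/290)(-290a-2900) + (0)
Last nonzero remainder: -290a-2900. Dividing through by -290 gives the monic gcd a+10.
Cancel a+10 from numerator and denominator to get the reduced form.

(-5a**2+15a-290)/(3a-9)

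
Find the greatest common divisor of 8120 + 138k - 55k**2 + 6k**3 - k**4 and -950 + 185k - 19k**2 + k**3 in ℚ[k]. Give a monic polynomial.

-10 + k

Apply the Euclidean algorithm:
  -k**4 + 6k**3 - 55k**2 + 138k + 8120 = (-k - 13)(k**3 - 19k**2 + 185k - 950) + (-117k**2 + 1593k - 4230)
  k**3 - 19k**2 + 185k - 950 = (-(1/117)k + 70/1521)(-117k**2 + 1593k - 4230) + ((12765/169)k - 127650/169)
  -117k**2 + 1593k - 4230 = (-(6591/4255)k + 23829/4255)((12765/169)k - 127650/169) + (0)
Last nonzero remainder: (12765/169)k - 127650/169. Dividing through by 12765/169 gives the monic gcd k - 10.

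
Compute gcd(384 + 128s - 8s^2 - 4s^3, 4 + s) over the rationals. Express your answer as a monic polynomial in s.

4 + s

By polynomial division,
  -4s^3 - 8s^2 + 128s + 384 = (-4s^2 + 8s + 96)(s + 4) + (0)
The last nonzero remainder s + 4 is already monic.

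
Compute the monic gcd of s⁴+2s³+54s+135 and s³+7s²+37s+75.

By polynomial division,
  s⁴+2s³+54s+135 = (s−5)(s³+7s²+37s+75) + (−2s²+164s+510)
  s³+7s²+37s+75 = (−(1/2)s−89/2)(−2s²+164s+510) + (7590s+22770)
  −2s²+164s+510 = (−(1/3795)s+17/759)(7590s+22770) + (0)
Last nonzero remainder: 7590s+22770. Dividing through by 7590 gives the monic gcd s+3.

s+3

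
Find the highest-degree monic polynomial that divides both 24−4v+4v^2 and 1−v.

Repeated division with remainder:
  4v^2−4v+24 = (−4v)(−v+1) + (24)
  −v+1 = (−(1/24)v+1/24)(24) + (0)
The last nonzero remainder is the constant 24, so the polynomials are coprime and gcd = 1.

1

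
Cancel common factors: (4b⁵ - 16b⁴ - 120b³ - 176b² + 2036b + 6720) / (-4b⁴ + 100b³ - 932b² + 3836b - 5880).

(-b³ - 8b² - 31b - 48)/(b² - 13b + 42)

Apply the Euclidean algorithm:
  4b⁵ - 16b⁴ - 120b³ - 176b² + 2036b + 6720 = (-b - 21)(-4b⁴ + 100b³ - 932b² + 3836b - 5880) + (1048b³ - 15912b² + 76712b - 116760)
  -4b⁴ + 100b³ - 932b² + 3836b - 5880 = (-(1/262)b + 643/17161)(1048b³ - 15912b² + 76712b - 116760) + (-(738000/17161)b² + (8856000/17161)b - 25830000/17161)
  1048b³ - 15912b² + 76712b - 116760 = (-(2248091/92250)b + 2385379/30750)(-(738000/17161)b² + (8856000/17161)b - 25830000/17161) + (0)
Last nonzero remainder: -(738000/17161)b² + (8856000/17161)b - 25830000/17161. Dividing through by -738000/17161 gives the monic gcd b² - 12b + 35.
Cancel b² - 12b + 35 from numerator and denominator to get the reduced form.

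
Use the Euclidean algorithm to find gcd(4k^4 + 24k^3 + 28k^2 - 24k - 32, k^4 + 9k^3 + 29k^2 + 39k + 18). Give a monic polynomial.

Apply the Euclidean algorithm:
  4k^4 + 24k^3 + 28k^2 - 24k - 32 = (4)(k^4 + 9k^3 + 29k^2 + 39k + 18) + (-12k^3 - 88k^2 - 180k - 104)
  k^4 + 9k^3 + 29k^2 + 39k + 18 = (-(1/12)k - 5/36)(-12k^3 - 88k^2 - 180k - 104) + ((16/9)k^2 + (16/3)k + 32/9)
  -12k^3 - 88k^2 - 180k - 104 = (-(27/4)k - 117/4)((16/9)k^2 + (16/3)k + 32/9) + (0)
Last nonzero remainder: (16/9)k^2 + (16/3)k + 32/9. Dividing through by 16/9 gives the monic gcd k^2 + 3k + 2.

k^2 + 3k + 2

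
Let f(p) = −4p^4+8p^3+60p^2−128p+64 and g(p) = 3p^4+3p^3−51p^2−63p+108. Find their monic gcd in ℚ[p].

Repeated division with remainder:
  −4p^4+8p^3+60p^2−128p+64 = (−4/3)(3p^4+3p^3−51p^2−63p+108) + (12p^3−8p^2−212p+208)
  3p^4+3p^3−51p^2−63p+108 = ((1/4)p+5/12)(12p^3−8p^2−212p+208) + ((16/3)p^2−(80/3)p+64/3)
  12p^3−8p^2−212p+208 = ((9/4)p+39/4)((16/3)p^2−(80/3)p+64/3) + (0)
Last nonzero remainder: (16/3)p^2−(80/3)p+64/3. Dividing through by 16/3 gives the monic gcd p^2−5p+4.

p^2−5p+4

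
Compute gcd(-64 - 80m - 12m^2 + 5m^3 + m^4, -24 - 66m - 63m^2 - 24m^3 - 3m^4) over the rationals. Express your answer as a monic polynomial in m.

Repeated division with remainder:
  m^4 + 5m^3 - 12m^2 - 80m - 64 = (-1/3)(-3m^4 - 24m^3 - 63m^2 - 66m - 24) + (-3m^3 - 33m^2 - 102m - 72)
  -3m^4 - 24m^3 - 63m^2 - 66m - 24 = (m - 3)(-3m^3 - 33m^2 - 102m - 72) + (-60m^2 - 300m - 240)
  -3m^3 - 33m^2 - 102m - 72 = ((1/20)m + 3/10)(-60m^2 - 300m - 240) + (0)
Last nonzero remainder: -60m^2 - 300m - 240. Dividing through by -60 gives the monic gcd m^2 + 5m + 4.

4 + 5m + m^2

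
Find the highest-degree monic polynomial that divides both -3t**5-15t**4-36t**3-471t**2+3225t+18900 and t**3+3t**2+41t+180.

By polynomial division,
  -3t**5-15t**4-36t**3-471t**2+3225t+18900 = (-3t**2-6t+105)(t**3+3t**2+41t+180) + (0)
The last nonzero remainder t**3+3t**2+41t+180 is already monic.

t**3+3t**2+41t+180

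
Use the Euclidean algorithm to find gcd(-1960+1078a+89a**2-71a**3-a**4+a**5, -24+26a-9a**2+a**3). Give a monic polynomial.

Euclidean algorithm in ℚ[a]:
  a**5-a**4-71a**3+89a**2+1078a-1960 = (a**2+8a-25)(a**3-9a**2+26a-24) + (-320a**2+1920a-2560)
  a**3-9a**2+26a-24 = (-(1/320)a+3/320)(-320a**2+1920a-2560) + (0)
Last nonzero remainder: -320a**2+1920a-2560. Dividing through by -320 gives the monic gcd a**2-6a+8.

8-6a+a**2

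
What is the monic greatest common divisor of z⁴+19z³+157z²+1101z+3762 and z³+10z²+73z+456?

z²+2z+57

By polynomial division,
  z⁴+19z³+157z²+1101z+3762 = (z+9)(z³+10z²+73z+456) + (-6z²-12z-342)
  z³+10z²+73z+456 = (-(1/6)z-4/3)(-6z²-12z-342) + (0)
Last nonzero remainder: -6z²-12z-342. Dividing through by -6 gives the monic gcd z²+2z+57.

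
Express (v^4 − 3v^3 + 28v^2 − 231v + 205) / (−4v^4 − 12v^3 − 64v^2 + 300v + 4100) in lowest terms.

Repeated division with remainder:
  v^4 − 3v^3 + 28v^2 − 231v + 205 = (−1/4)(−4v^4 − 12v^3 − 64v^2 + 300v + 4100) + (−6v^3 + 12v^2 − 156v + 1230)
  −4v^4 − 12v^3 − 64v^2 + 300v + 4100 = ((2/3)v + 10/3)(−6v^3 + 12v^2 − 156v + 1230) + (0)
Last nonzero remainder: −6v^3 + 12v^2 − 156v + 1230. Dividing through by −6 gives the monic gcd v^3 − 2v^2 + 26v − 205.
Cancel v^3 − 2v^2 + 26v − 205 from numerator and denominator to get the reduced form.

(−v + 1)/(4v + 20)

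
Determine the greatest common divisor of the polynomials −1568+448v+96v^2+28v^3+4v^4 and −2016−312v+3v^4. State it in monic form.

28+2v+v^2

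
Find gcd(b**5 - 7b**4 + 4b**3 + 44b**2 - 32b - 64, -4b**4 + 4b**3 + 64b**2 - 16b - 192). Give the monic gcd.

b**3 - 4b**2 - 4b + 16

Apply the Euclidean algorithm:
  b**5 - 7b**4 + 4b**3 + 44b**2 - 32b - 64 = (-(1/4)b + 3/2)(-4b**4 + 4b**3 + 64b**2 - 16b - 192) + (14b**3 - 56b**2 - 56b + 224)
  -4b**4 + 4b**3 + 64b**2 - 16b - 192 = (-(2/7)b - 6/7)(14b**3 - 56b**2 - 56b + 224) + (0)
Last nonzero remainder: 14b**3 - 56b**2 - 56b + 224. Dividing through by 14 gives the monic gcd b**3 - 4b**2 - 4b + 16.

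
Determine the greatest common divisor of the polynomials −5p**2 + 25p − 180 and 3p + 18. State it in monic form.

By polynomial division,
  −5p**2 + 25p − 180 = (−(5/3)p + 55/3)(3p + 18) + (−510)
  3p + 18 = (−(1/170)p − 3/85)(−510) + (0)
The last nonzero remainder is the constant −510, so the polynomials are coprime and gcd = 1.

1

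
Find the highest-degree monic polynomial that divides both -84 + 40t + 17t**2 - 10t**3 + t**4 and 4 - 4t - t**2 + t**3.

-4 + t**2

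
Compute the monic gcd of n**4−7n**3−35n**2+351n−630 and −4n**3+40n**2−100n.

n−5

Apply the Euclidean algorithm:
  n**4−7n**3−35n**2+351n−630 = (−(1/4)n−3/4)(−4n**3+40n**2−100n) + (−30n**2+276n−630)
  −4n**3+40n**2−100n = ((2/15)n−8/75)(−30n**2+276n−630) + ((336/25)n−336/5)
  −30n**2+276n−630 = (−(125/56)n+75/8)((336/25)n−336/5) + (0)
Last nonzero remainder: (336/25)n−336/5. Dividing through by 336/25 gives the monic gcd n−5.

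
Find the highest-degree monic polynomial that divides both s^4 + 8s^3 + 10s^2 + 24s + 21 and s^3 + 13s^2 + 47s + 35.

By polynomial division,
  s^4 + 8s^3 + 10s^2 + 24s + 21 = (s − 5)(s^3 + 13s^2 + 47s + 35) + (28s^2 + 224s + 196)
  s^3 + 13s^2 + 47s + 35 = ((1/28)s + 5/28)(28s^2 + 224s + 196) + (0)
Last nonzero remainder: 28s^2 + 224s + 196. Dividing through by 28 gives the monic gcd s^2 + 8s + 7.

s^2 + 8s + 7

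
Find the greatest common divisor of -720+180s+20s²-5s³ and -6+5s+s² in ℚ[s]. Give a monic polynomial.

6+s

Apply the Euclidean algorithm:
  -5s³+20s²+180s-720 = (-5s+45)(s²+5s-6) + (-75s-450)
  s²+5s-6 = (-(1/75)s+1/75)(-75s-450) + (0)
Last nonzero remainder: -75s-450. Dividing through by -75 gives the monic gcd s+6.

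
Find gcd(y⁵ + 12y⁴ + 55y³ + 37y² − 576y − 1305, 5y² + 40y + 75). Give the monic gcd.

Apply the Euclidean algorithm:
  y⁵ + 12y⁴ + 55y³ + 37y² − 576y − 1305 = ((1/5)y³ + (4/5)y² + (8/5)y − 87/5)(5y² + 40y + 75) + (0)
Last nonzero remainder: 5y² + 40y + 75. Dividing through by 5 gives the monic gcd y² + 8y + 15.

y² + 8y + 15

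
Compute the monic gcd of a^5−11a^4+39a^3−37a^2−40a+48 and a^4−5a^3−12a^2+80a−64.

Euclidean algorithm in ℚ[a]:
  a^5−11a^4+39a^3−37a^2−40a+48 = (a−6)(a^4−5a^3−12a^2+80a−64) + (21a^3−189a^2+504a−336)
  a^4−5a^3−12a^2+80a−64 = ((1/21)a+4/21)(21a^3−189a^2+504a−336) + (0)
Last nonzero remainder: 21a^3−189a^2+504a−336. Dividing through by 21 gives the monic gcd a^3−9a^2+24a−16.

a^3−9a^2+24a−16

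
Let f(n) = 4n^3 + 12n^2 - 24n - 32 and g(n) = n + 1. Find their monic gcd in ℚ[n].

By polynomial division,
  4n^3 + 12n^2 - 24n - 32 = (4n^2 + 8n - 32)(n + 1) + (0)
The last nonzero remainder n + 1 is already monic.

n + 1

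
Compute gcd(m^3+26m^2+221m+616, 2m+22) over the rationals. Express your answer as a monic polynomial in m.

m+11

Repeated division with remainder:
  m^3+26m^2+221m+616 = ((1/2)m^2+(15/2)m+28)(2m+22) + (0)
Last nonzero remainder: 2m+22. Dividing through by 2 gives the monic gcd m+11.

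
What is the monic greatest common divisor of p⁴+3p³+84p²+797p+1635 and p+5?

p+5

Euclidean algorithm in ℚ[p]:
  p⁴+3p³+84p²+797p+1635 = (p³-2p²+94p+327)(p+5) + (0)
The last nonzero remainder p+5 is already monic.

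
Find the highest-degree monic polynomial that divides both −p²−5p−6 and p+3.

p+3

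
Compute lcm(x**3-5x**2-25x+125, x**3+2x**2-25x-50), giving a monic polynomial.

x**4-3x**3-35x**2+75x+250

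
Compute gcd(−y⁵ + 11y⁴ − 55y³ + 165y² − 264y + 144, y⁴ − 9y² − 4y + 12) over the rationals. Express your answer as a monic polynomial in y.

y² − 4y + 3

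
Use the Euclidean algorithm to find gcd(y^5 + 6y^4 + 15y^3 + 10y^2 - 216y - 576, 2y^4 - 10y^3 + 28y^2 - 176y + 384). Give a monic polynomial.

y^3 - y^2 + 10y - 48

By polynomial division,
  y^5 + 6y^4 + 15y^3 + 10y^2 - 216y - 576 = ((1/2)y + 11/2)(2y^4 - 10y^3 + 28y^2 - 176y + 384) + (56y^3 - 56y^2 + 560y - 2688)
  2y^4 - 10y^3 + 28y^2 - 176y + 384 = ((1/28)y - 1/7)(56y^3 - 56y^2 + 560y - 2688) + (0)
Last nonzero remainder: 56y^3 - 56y^2 + 560y - 2688. Dividing through by 56 gives the monic gcd y^3 - y^2 + 10y - 48.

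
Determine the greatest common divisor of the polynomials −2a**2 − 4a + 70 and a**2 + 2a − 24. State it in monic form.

Repeated division with remainder:
  −2a**2 − 4a + 70 = (−2)(a**2 + 2a − 24) + (22)
  a**2 + 2a − 24 = ((1/22)a**2 + (1/11)a − 12/11)(22) + (0)
The last nonzero remainder is the constant 22, so the polynomials are coprime and gcd = 1.

1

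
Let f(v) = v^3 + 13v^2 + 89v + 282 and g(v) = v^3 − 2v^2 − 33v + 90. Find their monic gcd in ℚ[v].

v + 6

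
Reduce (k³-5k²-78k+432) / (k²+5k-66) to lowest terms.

(k²+k-72)/(k+11)

Apply the Euclidean algorithm:
  k³-5k²-78k+432 = (k-10)(k²+5k-66) + (38k-228)
  k²+5k-66 = ((1/38)k+11/38)(38k-228) + (0)
Last nonzero remainder: 38k-228. Dividing through by 38 gives the monic gcd k-6.
Cancel k-6 from numerator and denominator to get the reduced form.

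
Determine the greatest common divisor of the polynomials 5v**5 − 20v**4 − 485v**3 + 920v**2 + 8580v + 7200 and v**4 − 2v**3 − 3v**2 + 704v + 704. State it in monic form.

v**2 + 9v + 8

Euclidean algorithm in ℚ[v]:
  5v**5 − 20v**4 − 485v**3 + 920v**2 + 8580v + 7200 = (5v − 10)(v**4 − 2v**3 − 3v**2 + 704v + 704) + (−490v**3 − 2630v**2 + 12100v + 14240)
  v**4 − 2v**3 − 3v**2 + 704v + 704 = (−(1/490)v + 361/24010)(−490v**3 − 2630v**2 + 12100v + 14240) + ((147030/2401)v**2 + (1323270/2401)v + 1176240/2401)
  −490v**3 − 2630v**2 + 12100v + 14240 = (−(117649/14703)v + 427378/14703)((147030/2401)v**2 + (1323270/2401)v + 1176240/2401) + (0)
Last nonzero remainder: (147030/2401)v**2 + (1323270/2401)v + 1176240/2401. Dividing through by 147030/2401 gives the monic gcd v**2 + 9v + 8.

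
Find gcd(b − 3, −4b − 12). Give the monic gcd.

1

Euclidean algorithm in ℚ[b]:
  b − 3 = (−1/4)(−4b − 12) + (−6)
  −4b − 12 = ((2/3)b + 2)(−6) + (0)
The last nonzero remainder is the constant −6, so the polynomials are coprime and gcd = 1.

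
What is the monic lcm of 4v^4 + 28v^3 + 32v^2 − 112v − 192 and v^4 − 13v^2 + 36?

Euclidean algorithm in ℚ[v]:
  4v^4 + 28v^3 + 32v^2 − 112v − 192 = (4)(v^4 − 13v^2 + 36) + (28v^3 + 84v^2 − 112v − 336)
  v^4 − 13v^2 + 36 = ((1/28)v − 3/28)(28v^3 + 84v^2 − 112v − 336) + (0)
Last nonzero remainder: 28v^3 + 84v^2 − 112v − 336. Dividing through by 28 gives the monic gcd v^3 + 3v^2 − 4v − 12.
Then lcm(f, g) = f·g / gcd(f, g); expanding and making the result monic gives the answer.

v^5 + 4v^4 − 13v^3 − 52v^2 + 36v + 144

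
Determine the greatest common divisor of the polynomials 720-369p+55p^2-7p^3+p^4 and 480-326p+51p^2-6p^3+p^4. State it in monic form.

Apply the Euclidean algorithm:
  p^4-7p^3+55p^2-369p+720 = (p^4-6p^3+51p^2-326p+480) + (-p^3+4p^2-43p+240)
  p^4-6p^3+51p^2-326p+480 = (-p+2)(-p^3+4p^2-43p+240) + (0)
Last nonzero remainder: -p^3+4p^2-43p+240. Dividing through by -1 gives the monic gcd p^3-4p^2+43p-240.

-240+43p-4p^2+p^3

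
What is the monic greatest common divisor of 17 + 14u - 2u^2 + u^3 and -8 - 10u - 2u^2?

Apply the Euclidean algorithm:
  u^3 - 2u^2 + 14u + 17 = (-(1/2)u + 7/2)(-2u^2 - 10u - 8) + (45u + 45)
  -2u^2 - 10u - 8 = (-(2/45)u - 8/45)(45u + 45) + (0)
Last nonzero remainder: 45u + 45. Dividing through by 45 gives the monic gcd u + 1.

1 + u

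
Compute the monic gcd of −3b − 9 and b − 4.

1

Euclidean algorithm in ℚ[b]:
  −3b − 9 = (−3)(b − 4) + (−21)
  b − 4 = (−(1/21)b + 4/21)(−21) + (0)
The last nonzero remainder is the constant −21, so the polynomials are coprime and gcd = 1.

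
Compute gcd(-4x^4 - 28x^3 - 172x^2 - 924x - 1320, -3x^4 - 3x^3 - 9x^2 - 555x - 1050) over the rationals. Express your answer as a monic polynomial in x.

Apply the Euclidean algorithm:
  -4x^4 - 28x^3 - 172x^2 - 924x - 1320 = (4/3)(-3x^4 - 3x^3 - 9x^2 - 555x - 1050) + (-24x^3 - 160x^2 - 184x + 80)
  -3x^4 - 3x^3 - 9x^2 - 555x - 1050 = ((1/8)x - 17/24)(-24x^3 - 160x^2 - 184x + 80) + (-(298/3)x^2 - (2086/3)x - 2980/3)
  -24x^3 - 160x^2 - 184x + 80 = ((36/149)x - 12/149)(-(298/3)x^2 - (2086/3)x - 2980/3) + (0)
Last nonzero remainder: -(298/3)x^2 - (2086/3)x - 2980/3. Dividing through by -298/3 gives the monic gcd x^2 + 7x + 10.

x^2 + 7x + 10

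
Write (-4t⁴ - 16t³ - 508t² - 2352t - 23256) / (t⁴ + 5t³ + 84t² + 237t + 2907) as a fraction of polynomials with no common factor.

(-4t² + 16t - 408)/(t² - 3t + 51)

By polynomial division,
  -4t⁴ - 16t³ - 508t² - 2352t - 23256 = (-4)(t⁴ + 5t³ + 84t² + 237t + 2907) + (4t³ - 172t² - 1404t - 11628)
  t⁴ + 5t³ + 84t² + 237t + 2907 = ((1/4)t + 12)(4t³ - 172t² - 1404t - 11628) + (2499t² + 19992t + 142443)
  4t³ - 172t² - 1404t - 11628 = ((4/2499)t - 4/49)(2499t² + 19992t + 142443) + (0)
Last nonzero remainder: 2499t² + 19992t + 142443. Dividing through by 2499 gives the monic gcd t² + 8t + 57.
Cancel t² + 8t + 57 from numerator and denominator to get the reduced form.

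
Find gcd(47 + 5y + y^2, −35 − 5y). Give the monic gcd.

1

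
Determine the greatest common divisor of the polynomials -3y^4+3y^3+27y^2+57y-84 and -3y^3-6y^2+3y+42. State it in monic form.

Repeated division with remainder:
  -3y^4+3y^3+27y^2+57y-84 = (y-3)(-3y^3-6y^2+3y+42) + (6y^2+24y+42)
  -3y^3-6y^2+3y+42 = (-(1/2)y+1)(6y^2+24y+42) + (0)
Last nonzero remainder: 6y^2+24y+42. Dividing through by 6 gives the monic gcd y^2+4y+7.

y^2+4y+7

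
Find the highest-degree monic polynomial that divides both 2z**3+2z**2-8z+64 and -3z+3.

1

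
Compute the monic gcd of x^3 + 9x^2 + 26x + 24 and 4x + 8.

Euclidean algorithm in ℚ[x]:
  x^3 + 9x^2 + 26x + 24 = ((1/4)x^2 + (7/4)x + 3)(4x + 8) + (0)
Last nonzero remainder: 4x + 8. Dividing through by 4 gives the monic gcd x + 2.

x + 2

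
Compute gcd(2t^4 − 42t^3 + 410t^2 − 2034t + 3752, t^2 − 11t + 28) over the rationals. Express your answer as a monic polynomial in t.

t^2 − 11t + 28

By polynomial division,
  2t^4 − 42t^3 + 410t^2 − 2034t + 3752 = (2t^2 − 20t + 134)(t^2 − 11t + 28) + (0)
The last nonzero remainder t^2 − 11t + 28 is already monic.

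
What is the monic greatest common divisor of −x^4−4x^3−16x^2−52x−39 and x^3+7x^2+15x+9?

x^2+4x+3

By polynomial division,
  −x^4−4x^3−16x^2−52x−39 = (−x+3)(x^3+7x^2+15x+9) + (−22x^2−88x−66)
  x^3+7x^2+15x+9 = (−(1/22)x−3/22)(−22x^2−88x−66) + (0)
Last nonzero remainder: −22x^2−88x−66. Dividing through by −22 gives the monic gcd x^2+4x+3.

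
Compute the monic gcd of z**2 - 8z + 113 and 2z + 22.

1

Euclidean algorithm in ℚ[z]:
  z**2 - 8z + 113 = ((1/2)z - 19/2)(2z + 22) + (322)
  2z + 22 = ((1/161)z + 11/161)(322) + (0)
The last nonzero remainder is the constant 322, so the polynomials are coprime and gcd = 1.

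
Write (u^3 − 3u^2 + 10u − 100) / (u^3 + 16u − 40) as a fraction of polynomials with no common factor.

(u − 5)/(u − 2)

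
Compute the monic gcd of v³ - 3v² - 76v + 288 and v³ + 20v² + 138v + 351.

Apply the Euclidean algorithm:
  v³ - 3v² - 76v + 288 = (v³ + 20v² + 138v + 351) + (-23v² - 214v - 63)
  v³ + 20v² + 138v + 351 = (-(1/23)v - 246/529)(-23v² - 214v - 63) + ((18909/529)v + 170181/529)
  -23v² - 214v - 63 = (-(12167/18909)v - 3703/18909)((18909/529)v + 170181/529) + (0)
Last nonzero remainder: (18909/529)v + 170181/529. Dividing through by 18909/529 gives the monic gcd v + 9.

v + 9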